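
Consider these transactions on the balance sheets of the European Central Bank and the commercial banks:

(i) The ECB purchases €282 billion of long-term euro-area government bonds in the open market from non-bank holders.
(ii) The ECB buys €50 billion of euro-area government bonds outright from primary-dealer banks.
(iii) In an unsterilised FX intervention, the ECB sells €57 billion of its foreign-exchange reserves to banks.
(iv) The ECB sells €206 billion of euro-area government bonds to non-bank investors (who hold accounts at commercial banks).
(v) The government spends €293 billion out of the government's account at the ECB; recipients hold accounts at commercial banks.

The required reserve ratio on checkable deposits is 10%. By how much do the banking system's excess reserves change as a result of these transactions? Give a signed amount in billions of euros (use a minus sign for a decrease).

+€325.1 billion

Asset purchase (from non-banks) €282 billion: reserves +€282B, deposits +€282B.
OMO purchase (from banks) €50 billion: reserves +€50B, deposits 0.
FX sale €57 billion: reserves −€57B, deposits 0.
Asset sale (to non-banks) €206 billion: reserves −€206B, deposits −€206B.
Government spending €293 billion: reserves +€293B, deposits +€293B.
Totals: Δreserves = +€362B, Δdeposits = +€369B.
Δrequired reserves = 10% × +€369B = +€36.9B.
Δexcess reserves = Δreserves − Δrequired = +€362B − (+€36.9B) = +€325.1 billion.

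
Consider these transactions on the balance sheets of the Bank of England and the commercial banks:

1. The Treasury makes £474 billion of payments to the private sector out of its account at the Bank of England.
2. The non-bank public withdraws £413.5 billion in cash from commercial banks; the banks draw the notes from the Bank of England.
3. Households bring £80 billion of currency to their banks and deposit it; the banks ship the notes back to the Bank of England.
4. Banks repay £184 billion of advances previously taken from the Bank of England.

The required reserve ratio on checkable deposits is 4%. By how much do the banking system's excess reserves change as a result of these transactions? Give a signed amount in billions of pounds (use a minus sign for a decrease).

Government spending £474 billion: reserves +£474B, deposits +£474B.
Currency withdrawal £413.5 billion: reserves −£413.5B, deposits −£413.5B.
Currency deposit £80 billion: reserves +£80B, deposits +£80B.
Discount-window repayment £184 billion: reserves −£184B, deposits 0.
Totals: Δreserves = −£43.5B, Δdeposits = +£140.5B.
Δrequired reserves = 4% × +£140.5B = +£5.62B.
Δexcess reserves = Δreserves − Δrequired = −£43.5B − (+£5.62B) = -£49.12 billion.

-£49.12 billion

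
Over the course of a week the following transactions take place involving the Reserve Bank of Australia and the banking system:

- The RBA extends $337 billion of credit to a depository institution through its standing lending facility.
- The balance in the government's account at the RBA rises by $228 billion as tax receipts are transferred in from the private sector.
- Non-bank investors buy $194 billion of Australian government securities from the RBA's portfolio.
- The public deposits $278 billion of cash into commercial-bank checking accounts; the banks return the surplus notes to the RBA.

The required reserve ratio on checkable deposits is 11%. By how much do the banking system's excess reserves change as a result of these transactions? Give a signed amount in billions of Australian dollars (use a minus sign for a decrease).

+$208.84 billion

Discount-window loan $337 billion: reserves +$337B, deposits 0.
Government account inflow $228 billion: reserves −$228B, deposits −$228B.
Asset sale (to non-banks) $194 billion: reserves −$194B, deposits −$194B.
Currency deposit $278 billion: reserves +$278B, deposits +$278B.
Totals: Δreserves = +$193B, Δdeposits = −$144B.
Δrequired reserves = 11% × −$144B = −$15.84B.
Δexcess reserves = Δreserves − Δrequired = +$193B − (−$15.84B) = +$208.84 billion.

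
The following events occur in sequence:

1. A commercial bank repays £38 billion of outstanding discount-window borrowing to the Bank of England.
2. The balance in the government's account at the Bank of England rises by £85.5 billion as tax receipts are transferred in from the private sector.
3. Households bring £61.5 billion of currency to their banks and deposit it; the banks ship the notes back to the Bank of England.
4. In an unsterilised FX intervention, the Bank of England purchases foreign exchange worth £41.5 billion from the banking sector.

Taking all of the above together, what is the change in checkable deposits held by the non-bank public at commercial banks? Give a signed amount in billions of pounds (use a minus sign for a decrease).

Discount-window repayment £38 billion: the counterparty is a bank, so public deposits are unchanged → 0.
Government account inflow £85.5 billion: non-bank counterparties' bank balances fall → −£85.5B.
Currency deposit £61.5 billion: non-bank counterparties' bank balances rise → +£61.5B.
FX purchase £41.5 billion: the counterparty is a bank, so public deposits are unchanged → 0.
Net: 0 − 85.5 + 61.5 + 0 = -£24 billion.

-£24 billion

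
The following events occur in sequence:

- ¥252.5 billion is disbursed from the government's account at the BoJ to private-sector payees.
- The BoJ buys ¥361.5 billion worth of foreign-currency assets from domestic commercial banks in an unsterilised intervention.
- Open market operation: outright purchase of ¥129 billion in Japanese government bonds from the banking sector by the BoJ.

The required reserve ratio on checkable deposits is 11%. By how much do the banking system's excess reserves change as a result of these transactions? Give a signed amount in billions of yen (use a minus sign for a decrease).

Government spending ¥252.5 billion: reserves +¥252.5B, deposits +¥252.5B.
FX purchase ¥361.5 billion: reserves +¥361.5B, deposits 0.
OMO purchase (from banks) ¥129 billion: reserves +¥129B, deposits 0.
Totals: Δreserves = +¥743B, Δdeposits = +¥252.5B.
Δrequired reserves = 11% × +¥252.5B = +¥27.775B.
Δexcess reserves = Δreserves − Δrequired = +¥743B − (+¥27.775B) = +¥715.225 billion.

+¥715.225 billion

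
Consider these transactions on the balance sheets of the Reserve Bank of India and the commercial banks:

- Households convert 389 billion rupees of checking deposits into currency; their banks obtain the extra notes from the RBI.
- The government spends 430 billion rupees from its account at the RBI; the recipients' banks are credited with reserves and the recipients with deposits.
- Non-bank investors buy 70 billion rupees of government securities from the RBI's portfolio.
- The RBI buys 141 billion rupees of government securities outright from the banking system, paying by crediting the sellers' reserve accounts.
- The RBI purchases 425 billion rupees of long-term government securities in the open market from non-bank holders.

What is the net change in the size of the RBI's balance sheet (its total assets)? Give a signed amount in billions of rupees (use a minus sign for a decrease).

+496 billion

RBI balance sheet:
  Assets:      Securities +496B
  Liabilities: Bank reserves +537B, Currency in circulation +389B, Government deposits −430B
Change in total RBI assets = +496 billion.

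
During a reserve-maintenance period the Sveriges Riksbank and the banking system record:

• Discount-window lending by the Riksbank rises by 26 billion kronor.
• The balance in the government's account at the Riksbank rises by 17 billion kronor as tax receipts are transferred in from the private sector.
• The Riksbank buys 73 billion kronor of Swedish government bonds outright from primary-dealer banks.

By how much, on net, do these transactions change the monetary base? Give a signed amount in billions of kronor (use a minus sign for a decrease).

+82 billion

Riksbank balance sheet:
  Assets:      Securities +73B, Loans to banks +26B
  Liabilities: Bank reserves +82B, Government deposits +17B
Monetary base = currency + reserves: 0 + (+82B) = +82 billion.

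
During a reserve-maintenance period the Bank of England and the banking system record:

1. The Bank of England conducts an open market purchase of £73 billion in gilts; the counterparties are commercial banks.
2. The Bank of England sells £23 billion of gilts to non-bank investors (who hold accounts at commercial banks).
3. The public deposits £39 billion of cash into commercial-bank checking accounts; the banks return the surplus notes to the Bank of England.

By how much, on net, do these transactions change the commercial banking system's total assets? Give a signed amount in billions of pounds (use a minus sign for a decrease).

OMO purchase (from banks) £73 billion: just an asset swap on bank balance sheets → 0.
Asset sale (to non-banks) £23 billion: bank balance sheets shrink → −£23B.
Currency deposit £39 billion: bank balance sheets expand → +£39B.
Net: 0 − 23 + 39 = +£16 billion.

+£16 billion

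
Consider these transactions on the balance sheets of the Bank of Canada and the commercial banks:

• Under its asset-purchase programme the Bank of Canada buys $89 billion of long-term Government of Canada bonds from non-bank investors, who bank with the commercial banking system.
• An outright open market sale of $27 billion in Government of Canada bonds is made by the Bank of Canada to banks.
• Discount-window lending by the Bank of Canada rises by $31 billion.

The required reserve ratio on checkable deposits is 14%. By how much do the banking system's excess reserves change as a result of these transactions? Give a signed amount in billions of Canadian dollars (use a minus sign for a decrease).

+$80.54 billion

Asset purchase (from non-banks) $89 billion: reserves +$89B, deposits +$89B.
OMO sale (to banks) $27 billion: reserves −$27B, deposits 0.
Discount-window loan $31 billion: reserves +$31B, deposits 0.
Totals: Δreserves = +$93B, Δdeposits = +$89B.
Δrequired reserves = 14% × +$89B = +$12.46B.
Δexcess reserves = Δreserves − Δrequired = +$93B − (+$12.46B) = +$80.54 billion.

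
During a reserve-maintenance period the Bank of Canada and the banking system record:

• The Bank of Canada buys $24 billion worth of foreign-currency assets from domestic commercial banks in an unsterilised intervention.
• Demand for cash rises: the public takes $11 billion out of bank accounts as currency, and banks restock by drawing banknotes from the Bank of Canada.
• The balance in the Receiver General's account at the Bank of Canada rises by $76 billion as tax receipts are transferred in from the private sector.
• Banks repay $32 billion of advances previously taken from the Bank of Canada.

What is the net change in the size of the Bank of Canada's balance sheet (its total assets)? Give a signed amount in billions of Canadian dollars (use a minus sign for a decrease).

FX purchase $24 billion: a Bank of Canada asset is acquired → +$24B.
Currency withdrawal $11 billion: only the composition of liabilities changes → 0.
Government account inflow $76 billion: only the composition of liabilities changes → 0.
Discount-window repayment $32 billion: a Bank of Canada asset is shed → −$32B.
Net: 24 + 0 + 0 − 32 = -$8 billion.

-$8 billion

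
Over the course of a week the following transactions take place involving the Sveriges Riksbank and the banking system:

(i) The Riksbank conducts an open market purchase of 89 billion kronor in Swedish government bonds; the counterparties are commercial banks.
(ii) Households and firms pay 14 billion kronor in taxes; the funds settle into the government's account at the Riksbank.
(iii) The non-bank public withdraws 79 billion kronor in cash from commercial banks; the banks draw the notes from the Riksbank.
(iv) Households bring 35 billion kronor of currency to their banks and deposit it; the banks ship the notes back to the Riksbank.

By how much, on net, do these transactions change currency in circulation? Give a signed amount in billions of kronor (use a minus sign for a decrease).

+44 billion

OMO purchase (from banks) 89 billion kronor: no currency enters or leaves circulation → 0.
Government account inflow 14 billion kronor: no currency enters or leaves circulation → 0.
Currency withdrawal 79 billion kronor: notes leave the central bank → +79B.
Currency deposit 35 billion kronor: notes return to the central bank → −35B.
Net: 0 + 0 + 79 − 35 = +44 billion.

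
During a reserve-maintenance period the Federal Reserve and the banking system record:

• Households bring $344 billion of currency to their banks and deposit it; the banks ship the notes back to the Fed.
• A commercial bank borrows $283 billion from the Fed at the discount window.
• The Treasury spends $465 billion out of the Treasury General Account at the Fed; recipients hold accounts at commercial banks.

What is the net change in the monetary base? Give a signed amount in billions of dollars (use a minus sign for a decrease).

Currency deposit $344 billion: just a shift between currency and reserves — both are base money → 0.
Discount-window loan $283 billion: Fed balance sheet expands → +$283B.
Government spending $465 billion: a non-base liability converts back to reserves → +$465B.
Net: 0 + 283 + 465 = +$748 billion.

+$748 billion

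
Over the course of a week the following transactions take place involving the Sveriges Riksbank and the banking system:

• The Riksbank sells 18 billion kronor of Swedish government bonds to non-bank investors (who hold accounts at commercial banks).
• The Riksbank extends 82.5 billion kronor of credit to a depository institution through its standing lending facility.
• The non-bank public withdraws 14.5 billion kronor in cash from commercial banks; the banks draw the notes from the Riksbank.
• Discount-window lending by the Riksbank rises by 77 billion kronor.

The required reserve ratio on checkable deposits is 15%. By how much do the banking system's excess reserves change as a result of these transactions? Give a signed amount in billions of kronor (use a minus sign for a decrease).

+131.875 billion

Asset sale (to non-banks) 18 billion kronor: reserves −18B, deposits −18B.
Discount-window loan 82.5 billion kronor: reserves +82.5B, deposits 0.
Currency withdrawal 14.5 billion kronor: reserves −14.5B, deposits −14.5B.
Discount-window loan 77 billion kronor: reserves +77B, deposits 0.
Totals: Δreserves = +127B, Δdeposits = −32.5B.
Δrequired reserves = 15% × −32.5B = −4.875B.
Δexcess reserves = Δreserves − Δrequired = +127B − (−4.875B) = +131.875 billion.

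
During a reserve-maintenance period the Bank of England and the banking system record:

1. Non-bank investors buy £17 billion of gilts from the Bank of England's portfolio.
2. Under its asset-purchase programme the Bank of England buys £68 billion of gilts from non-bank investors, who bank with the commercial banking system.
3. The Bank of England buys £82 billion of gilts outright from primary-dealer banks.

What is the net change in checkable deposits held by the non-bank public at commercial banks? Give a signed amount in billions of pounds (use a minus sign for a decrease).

Bank of England balance sheet:
  Assets:      Securities +£133B
  Liabilities: Bank reserves +£133B
Commercial banking system:
  Assets:      Reserves at CB +£133B, Securities −£82B
  Liabilities: Checkable deposits +£51B
So the change in checkable deposits held by the non-bank public at commercial banks is +£51 billion.

+£51 billion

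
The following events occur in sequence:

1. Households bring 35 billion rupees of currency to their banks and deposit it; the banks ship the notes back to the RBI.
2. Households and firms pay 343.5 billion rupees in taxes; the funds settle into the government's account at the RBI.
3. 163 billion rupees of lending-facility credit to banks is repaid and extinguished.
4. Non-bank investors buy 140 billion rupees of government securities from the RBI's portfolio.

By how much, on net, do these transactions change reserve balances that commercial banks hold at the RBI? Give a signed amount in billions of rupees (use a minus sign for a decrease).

RBI balance sheet:
  Assets:      Securities −140B, Loans to banks −163B
  Liabilities: Bank reserves −611.5B, Currency in circulation −35B, Government deposits +343.5B
So the change in reserve balances that commercial banks hold at the RBI is -611.5 billion.

-611.5 billion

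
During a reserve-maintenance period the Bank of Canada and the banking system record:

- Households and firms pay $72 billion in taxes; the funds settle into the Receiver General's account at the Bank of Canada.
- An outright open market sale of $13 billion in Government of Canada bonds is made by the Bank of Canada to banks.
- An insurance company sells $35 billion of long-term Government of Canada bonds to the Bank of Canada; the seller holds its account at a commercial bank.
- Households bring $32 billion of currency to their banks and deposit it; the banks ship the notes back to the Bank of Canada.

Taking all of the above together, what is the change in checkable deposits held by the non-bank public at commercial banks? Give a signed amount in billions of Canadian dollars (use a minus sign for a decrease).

-$5 billion

Bank of Canada balance sheet:
  Assets:      Securities +$22B
  Liabilities: Bank reserves −$18B, Currency in circulation −$32B, Government deposits +$72B
Commercial banking system:
  Assets:      Reserves at CB −$18B, Securities +$13B
  Liabilities: Checkable deposits −$5B
So the change in checkable deposits held by the non-bank public at commercial banks is -$5 billion.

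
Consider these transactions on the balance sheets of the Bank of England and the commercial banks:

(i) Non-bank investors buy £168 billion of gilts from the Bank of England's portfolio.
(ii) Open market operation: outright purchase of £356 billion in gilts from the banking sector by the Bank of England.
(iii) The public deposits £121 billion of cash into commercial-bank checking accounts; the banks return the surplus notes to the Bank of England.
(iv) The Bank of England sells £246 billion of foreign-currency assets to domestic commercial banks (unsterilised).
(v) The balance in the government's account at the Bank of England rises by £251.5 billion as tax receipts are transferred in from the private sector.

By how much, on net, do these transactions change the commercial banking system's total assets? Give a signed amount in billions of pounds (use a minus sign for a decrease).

-£298.5 billion

Bank of England balance sheet:
  Assets:      Securities +£188B, Foreign assets −£246B
  Liabilities: Bank reserves −£188.5B, Currency in circulation −£121B, Government deposits +£251.5B
Commercial banking system:
  Assets:      Reserves at CB −£188.5B, Securities −£356B, Foreign assets +£246B
  Liabilities: Checkable deposits −£298.5B
Change in total bank assets = -£298.5 billion.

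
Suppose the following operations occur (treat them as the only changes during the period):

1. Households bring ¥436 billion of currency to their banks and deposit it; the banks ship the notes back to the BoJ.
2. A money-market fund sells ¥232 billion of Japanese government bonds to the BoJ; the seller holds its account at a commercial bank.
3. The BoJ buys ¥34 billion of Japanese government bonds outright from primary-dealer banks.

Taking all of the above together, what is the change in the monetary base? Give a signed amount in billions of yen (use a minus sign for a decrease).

+¥266 billion

Currency deposit ¥436 billion: just a shift between currency and reserves — both are base money → 0.
Asset purchase (from non-banks) ¥232 billion: BoJ balance sheet expands → +¥232B.
OMO purchase (from banks) ¥34 billion: BoJ balance sheet expands → +¥34B.
Net: 0 + 232 + 34 = +¥266 billion.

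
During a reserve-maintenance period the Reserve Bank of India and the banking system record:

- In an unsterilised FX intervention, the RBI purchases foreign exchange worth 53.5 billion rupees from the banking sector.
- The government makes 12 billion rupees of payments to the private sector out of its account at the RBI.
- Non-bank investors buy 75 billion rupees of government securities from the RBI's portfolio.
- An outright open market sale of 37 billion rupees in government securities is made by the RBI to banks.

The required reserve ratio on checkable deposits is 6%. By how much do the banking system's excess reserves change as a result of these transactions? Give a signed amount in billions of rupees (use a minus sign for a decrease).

FX purchase 53.5 billion rupees: reserves +53.5B, deposits 0.
Government spending 12 billion rupees: reserves +12B, deposits +12B.
Asset sale (to non-banks) 75 billion rupees: reserves −75B, deposits −75B.
OMO sale (to banks) 37 billion rupees: reserves −37B, deposits 0.
Totals: Δreserves = −46.5B, Δdeposits = −63B.
Δrequired reserves = 6% × −63B = −3.78B.
Δexcess reserves = Δreserves − Δrequired = −46.5B − (−3.78B) = -42.72 billion.

-42.72 billion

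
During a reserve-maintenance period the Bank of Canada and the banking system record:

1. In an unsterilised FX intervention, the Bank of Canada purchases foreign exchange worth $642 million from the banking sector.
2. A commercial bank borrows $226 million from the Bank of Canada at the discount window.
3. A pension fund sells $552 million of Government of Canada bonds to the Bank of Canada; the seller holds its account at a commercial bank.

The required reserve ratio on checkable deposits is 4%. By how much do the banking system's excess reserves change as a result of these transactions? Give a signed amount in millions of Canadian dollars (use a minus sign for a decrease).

+$1397.92 million

FX purchase $642 million: reserves +$642M, deposits 0.
Discount-window loan $226 million: reserves +$226M, deposits 0.
Asset purchase (from non-banks) $552 million: reserves +$552M, deposits +$552M.
Totals: Δreserves = +$1420M, Δdeposits = +$552M.
Δrequired reserves = 4% × +$552M = +$22.08M.
Δexcess reserves = Δreserves − Δrequired = +$1420M − (+$22.08M) = +$1397.92 million.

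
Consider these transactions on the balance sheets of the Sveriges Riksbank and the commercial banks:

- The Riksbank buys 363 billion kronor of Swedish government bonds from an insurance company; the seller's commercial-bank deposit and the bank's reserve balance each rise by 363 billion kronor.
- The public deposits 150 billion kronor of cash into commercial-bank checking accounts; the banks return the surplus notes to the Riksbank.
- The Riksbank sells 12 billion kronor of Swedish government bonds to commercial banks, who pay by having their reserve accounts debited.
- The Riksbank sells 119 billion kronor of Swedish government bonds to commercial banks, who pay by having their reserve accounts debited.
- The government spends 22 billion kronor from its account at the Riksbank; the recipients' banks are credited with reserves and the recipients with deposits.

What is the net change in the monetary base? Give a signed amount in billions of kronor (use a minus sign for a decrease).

Asset purchase (from non-banks) 363 billion kronor: Riksbank balance sheet expands → +363B.
Currency deposit 150 billion kronor: just a shift between currency and reserves — both are base money → 0.
OMO sale (to banks) 12 billion kronor: Riksbank balance sheet contracts → −12B.
OMO sale (to banks) 119 billion kronor: Riksbank balance sheet contracts → −119B.
Government spending 22 billion kronor: a non-base liability converts back to reserves → +22B.
Net: 363 + 0 − 12 − 119 + 22 = +254 billion.

+254 billion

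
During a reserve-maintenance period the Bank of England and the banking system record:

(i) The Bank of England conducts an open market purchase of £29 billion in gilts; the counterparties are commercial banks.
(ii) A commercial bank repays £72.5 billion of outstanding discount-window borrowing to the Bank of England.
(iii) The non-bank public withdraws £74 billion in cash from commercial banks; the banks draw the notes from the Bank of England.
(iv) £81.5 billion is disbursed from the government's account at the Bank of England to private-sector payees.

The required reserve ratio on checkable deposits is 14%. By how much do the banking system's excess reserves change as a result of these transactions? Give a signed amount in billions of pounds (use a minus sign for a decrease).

OMO purchase (from banks) £29 billion: reserves +£29B, deposits 0.
Discount-window repayment £72.5 billion: reserves −£72.5B, deposits 0.
Currency withdrawal £74 billion: reserves −£74B, deposits −£74B.
Government spending £81.5 billion: reserves +£81.5B, deposits +£81.5B.
Totals: Δreserves = −£36B, Δdeposits = +£7.5B.
Δrequired reserves = 14% × +£7.5B = +£1.05B.
Δexcess reserves = Δreserves − Δrequired = −£36B − (+£1.05B) = -£37.05 billion.

-£37.05 billion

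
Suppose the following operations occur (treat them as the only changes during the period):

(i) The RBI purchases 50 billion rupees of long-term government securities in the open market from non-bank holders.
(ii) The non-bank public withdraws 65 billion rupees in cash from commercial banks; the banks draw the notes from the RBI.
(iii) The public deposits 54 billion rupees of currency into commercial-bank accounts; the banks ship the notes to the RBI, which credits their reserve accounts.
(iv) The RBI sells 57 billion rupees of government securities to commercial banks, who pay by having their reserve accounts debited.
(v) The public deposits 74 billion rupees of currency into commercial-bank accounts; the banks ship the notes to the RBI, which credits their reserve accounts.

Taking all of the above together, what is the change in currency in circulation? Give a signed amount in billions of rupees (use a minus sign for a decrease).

Asset purchase (from non-banks) 50 billion rupees: no currency enters or leaves circulation → 0.
Currency withdrawal 65 billion rupees: notes leave the central bank → +65B.
Currency deposit 54 billion rupees: notes return to the central bank → −54B.
OMO sale (to banks) 57 billion rupees: no currency enters or leaves circulation → 0.
Currency deposit 74 billion rupees: notes return to the central bank → −74B.
Net: 0 + 65 − 54 + 0 − 74 = -63 billion.

-63 billion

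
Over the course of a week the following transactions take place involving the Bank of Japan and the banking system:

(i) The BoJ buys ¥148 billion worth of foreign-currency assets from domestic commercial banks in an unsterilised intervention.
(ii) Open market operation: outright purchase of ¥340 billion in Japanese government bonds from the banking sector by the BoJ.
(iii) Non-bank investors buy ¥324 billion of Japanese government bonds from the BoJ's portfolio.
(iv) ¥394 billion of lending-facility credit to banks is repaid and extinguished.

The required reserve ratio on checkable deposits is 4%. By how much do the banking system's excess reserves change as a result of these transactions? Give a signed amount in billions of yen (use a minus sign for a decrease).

-¥217.04 billion

FX purchase ¥148 billion: reserves +¥148B, deposits 0.
OMO purchase (from banks) ¥340 billion: reserves +¥340B, deposits 0.
Asset sale (to non-banks) ¥324 billion: reserves −¥324B, deposits −¥324B.
Discount-window repayment ¥394 billion: reserves −¥394B, deposits 0.
Totals: Δreserves = −¥230B, Δdeposits = −¥324B.
Δrequired reserves = 4% × −¥324B = −¥12.96B.
Δexcess reserves = Δreserves − Δrequired = −¥230B − (−¥12.96B) = -¥217.04 billion.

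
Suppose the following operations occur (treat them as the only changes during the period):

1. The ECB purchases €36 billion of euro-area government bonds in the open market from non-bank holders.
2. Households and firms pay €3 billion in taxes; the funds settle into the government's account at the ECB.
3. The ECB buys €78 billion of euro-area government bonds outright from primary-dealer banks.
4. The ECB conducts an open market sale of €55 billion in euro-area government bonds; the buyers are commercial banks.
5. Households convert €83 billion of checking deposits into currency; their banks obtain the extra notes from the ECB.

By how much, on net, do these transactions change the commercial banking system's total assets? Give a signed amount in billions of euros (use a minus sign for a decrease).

Asset purchase (from non-banks) €36 billion: bank balance sheets expand → +€36B.
Government account inflow €3 billion: bank balance sheets shrink → −€3B.
OMO purchase (from banks) €78 billion: just an asset swap on bank balance sheets → 0.
OMO sale (to banks) €55 billion: just an asset swap on bank balance sheets → 0.
Currency withdrawal €83 billion: bank balance sheets shrink → −€83B.
Net: 36 − 3 + 0 + 0 − 83 = -€50 billion.

-€50 billion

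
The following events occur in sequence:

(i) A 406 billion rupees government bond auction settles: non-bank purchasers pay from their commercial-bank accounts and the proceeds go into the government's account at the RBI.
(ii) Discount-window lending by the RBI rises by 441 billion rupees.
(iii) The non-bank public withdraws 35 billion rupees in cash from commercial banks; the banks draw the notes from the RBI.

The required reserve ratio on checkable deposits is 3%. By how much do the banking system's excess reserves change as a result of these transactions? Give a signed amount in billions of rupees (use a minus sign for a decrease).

Government account inflow 406 billion rupees: reserves −406B, deposits −406B.
Discount-window loan 441 billion rupees: reserves +441B, deposits 0.
Currency withdrawal 35 billion rupees: reserves −35B, deposits −35B.
Totals: Δreserves = 0, Δdeposits = −441B.
Δrequired reserves = 3% × −441B = −13.23B.
Δexcess reserves = Δreserves − Δrequired = 0 − (−13.23B) = +13.23 billion.

+13.23 billion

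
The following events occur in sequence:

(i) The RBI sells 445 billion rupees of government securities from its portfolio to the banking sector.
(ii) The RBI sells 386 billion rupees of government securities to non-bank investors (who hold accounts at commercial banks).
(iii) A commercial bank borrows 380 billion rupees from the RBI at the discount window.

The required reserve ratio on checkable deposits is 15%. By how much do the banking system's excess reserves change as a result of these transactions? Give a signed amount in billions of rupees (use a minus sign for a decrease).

-393.1 billion

OMO sale (to banks) 445 billion rupees: reserves −445B, deposits 0.
Asset sale (to non-banks) 386 billion rupees: reserves −386B, deposits −386B.
Discount-window loan 380 billion rupees: reserves +380B, deposits 0.
Totals: Δreserves = −451B, Δdeposits = −386B.
Δrequired reserves = 15% × −386B = −57.9B.
Δexcess reserves = Δreserves − Δrequired = −451B − (−57.9B) = -393.1 billion.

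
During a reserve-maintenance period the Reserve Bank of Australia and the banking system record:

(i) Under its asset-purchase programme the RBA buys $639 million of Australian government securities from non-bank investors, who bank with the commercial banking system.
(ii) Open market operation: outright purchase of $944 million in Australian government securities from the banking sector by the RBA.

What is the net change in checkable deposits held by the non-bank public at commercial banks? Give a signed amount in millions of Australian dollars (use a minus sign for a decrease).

RBA balance sheet:
  Assets:      Securities +$1583M
  Liabilities: Bank reserves +$1583M
Commercial banking system:
  Assets:      Reserves at CB +$1583M, Securities −$944M
  Liabilities: Checkable deposits +$639M
So the change in checkable deposits held by the non-bank public at commercial banks is +$639 million.

+$639 million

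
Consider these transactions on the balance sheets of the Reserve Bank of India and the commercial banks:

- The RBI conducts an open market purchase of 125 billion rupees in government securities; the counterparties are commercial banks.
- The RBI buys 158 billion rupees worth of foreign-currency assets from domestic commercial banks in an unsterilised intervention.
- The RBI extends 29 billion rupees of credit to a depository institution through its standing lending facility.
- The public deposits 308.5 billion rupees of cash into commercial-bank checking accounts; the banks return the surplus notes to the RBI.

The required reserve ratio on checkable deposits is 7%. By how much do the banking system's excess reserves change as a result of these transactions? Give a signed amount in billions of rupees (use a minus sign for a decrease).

OMO purchase (from banks) 125 billion rupees: reserves +125B, deposits 0.
FX purchase 158 billion rupees: reserves +158B, deposits 0.
Discount-window loan 29 billion rupees: reserves +29B, deposits 0.
Currency deposit 308.5 billion rupees: reserves +308.5B, deposits +308.5B.
Totals: Δreserves = +620.5B, Δdeposits = +308.5B.
Δrequired reserves = 7% × +308.5B = +21.595B.
Δexcess reserves = Δreserves − Δrequired = +620.5B − (+21.595B) = +598.905 billion.

+598.905 billion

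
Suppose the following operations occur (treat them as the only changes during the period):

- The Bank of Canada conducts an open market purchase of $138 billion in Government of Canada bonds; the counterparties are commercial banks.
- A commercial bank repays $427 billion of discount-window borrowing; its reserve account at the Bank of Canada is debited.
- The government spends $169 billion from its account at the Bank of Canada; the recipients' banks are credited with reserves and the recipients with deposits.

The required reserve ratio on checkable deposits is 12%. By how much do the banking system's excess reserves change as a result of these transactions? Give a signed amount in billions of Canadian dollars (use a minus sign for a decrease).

OMO purchase (from banks) $138 billion: reserves +$138B, deposits 0.
Discount-window repayment $427 billion: reserves −$427B, deposits 0.
Government spending $169 billion: reserves +$169B, deposits +$169B.
Totals: Δreserves = −$120B, Δdeposits = +$169B.
Δrequired reserves = 12% × +$169B = +$20.28B.
Δexcess reserves = Δreserves − Δrequired = −$120B − (+$20.28B) = -$140.28 billion.

-$140.28 billion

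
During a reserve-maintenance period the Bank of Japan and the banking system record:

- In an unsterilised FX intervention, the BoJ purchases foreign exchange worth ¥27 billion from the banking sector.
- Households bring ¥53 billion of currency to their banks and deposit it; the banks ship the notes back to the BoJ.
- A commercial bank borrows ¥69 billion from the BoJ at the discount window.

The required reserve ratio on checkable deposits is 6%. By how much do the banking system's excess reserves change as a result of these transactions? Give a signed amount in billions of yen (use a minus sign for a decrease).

+¥145.82 billion

FX purchase ¥27 billion: reserves +¥27B, deposits 0.
Currency deposit ¥53 billion: reserves +¥53B, deposits +¥53B.
Discount-window loan ¥69 billion: reserves +¥69B, deposits 0.
Totals: Δreserves = +¥149B, Δdeposits = +¥53B.
Δrequired reserves = 6% × +¥53B = +¥3.18B.
Δexcess reserves = Δreserves − Δrequired = +¥149B − (+¥3.18B) = +¥145.82 billion.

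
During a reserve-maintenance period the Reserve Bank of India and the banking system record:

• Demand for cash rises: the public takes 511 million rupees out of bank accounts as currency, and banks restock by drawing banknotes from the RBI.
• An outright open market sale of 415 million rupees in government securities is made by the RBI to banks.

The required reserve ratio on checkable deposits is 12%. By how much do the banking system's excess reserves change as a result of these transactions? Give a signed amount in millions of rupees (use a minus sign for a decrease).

Currency withdrawal 511 million rupees: reserves −511M, deposits −511M.
OMO sale (to banks) 415 million rupees: reserves −415M, deposits 0.
Totals: Δreserves = −926M, Δdeposits = −511M.
Δrequired reserves = 12% × −511M = −61.32M.
Δexcess reserves = Δreserves − Δrequired = −926M − (−61.32M) = -864.68 million.

-864.68 million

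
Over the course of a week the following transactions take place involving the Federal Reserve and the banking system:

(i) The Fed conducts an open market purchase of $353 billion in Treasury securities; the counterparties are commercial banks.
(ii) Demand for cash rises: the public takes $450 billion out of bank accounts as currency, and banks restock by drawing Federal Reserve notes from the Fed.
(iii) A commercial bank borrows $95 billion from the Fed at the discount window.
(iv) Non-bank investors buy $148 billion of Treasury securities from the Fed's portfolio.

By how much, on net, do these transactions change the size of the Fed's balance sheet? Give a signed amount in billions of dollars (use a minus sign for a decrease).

Fed balance sheet:
  Assets:      Securities +$205B, Loans to banks +$95B
  Liabilities: Bank reserves −$150B, Currency in circulation +$450B
Change in total Fed assets = +$300 billion.

+$300 billion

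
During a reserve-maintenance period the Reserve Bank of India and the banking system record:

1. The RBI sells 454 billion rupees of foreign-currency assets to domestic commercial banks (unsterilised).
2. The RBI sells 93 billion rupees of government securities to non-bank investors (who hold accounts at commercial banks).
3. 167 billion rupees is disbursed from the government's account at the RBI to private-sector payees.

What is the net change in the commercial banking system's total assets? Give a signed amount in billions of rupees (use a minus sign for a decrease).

+74 billion

RBI balance sheet:
  Assets:      Securities −93B, Foreign assets −454B
  Liabilities: Bank reserves −380B, Government deposits −167B
Commercial banking system:
  Assets:      Reserves at CB −380B, Foreign assets +454B
  Liabilities: Checkable deposits +74B
Change in total bank assets = +74 billion.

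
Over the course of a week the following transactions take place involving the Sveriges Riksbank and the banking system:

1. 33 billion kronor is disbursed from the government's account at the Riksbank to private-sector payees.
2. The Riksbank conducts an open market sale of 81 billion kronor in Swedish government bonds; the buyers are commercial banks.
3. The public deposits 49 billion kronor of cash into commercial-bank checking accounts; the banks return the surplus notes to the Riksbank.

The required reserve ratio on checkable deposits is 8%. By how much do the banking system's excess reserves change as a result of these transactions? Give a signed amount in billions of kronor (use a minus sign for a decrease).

Government spending 33 billion kronor: reserves +33B, deposits +33B.
OMO sale (to banks) 81 billion kronor: reserves −81B, deposits 0.
Currency deposit 49 billion kronor: reserves +49B, deposits +49B.
Totals: Δreserves = +1B, Δdeposits = +82B.
Δrequired reserves = 8% × +82B = +6.56B.
Δexcess reserves = Δreserves − Δrequired = +1B − (+6.56B) = -5.56 billion.

-5.56 billion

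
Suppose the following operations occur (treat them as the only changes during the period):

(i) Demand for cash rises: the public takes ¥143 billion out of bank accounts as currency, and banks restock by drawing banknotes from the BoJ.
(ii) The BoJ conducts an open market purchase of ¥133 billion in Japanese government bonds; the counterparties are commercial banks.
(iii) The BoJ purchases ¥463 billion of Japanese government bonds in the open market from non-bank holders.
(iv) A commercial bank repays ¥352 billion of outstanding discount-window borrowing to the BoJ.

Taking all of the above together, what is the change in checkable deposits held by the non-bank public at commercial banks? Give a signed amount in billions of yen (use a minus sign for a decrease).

+¥320 billion

Currency withdrawal ¥143 billion: non-bank counterparties' bank balances fall → −¥143B.
OMO purchase (from banks) ¥133 billion: the counterparty is a bank, so public deposits are unchanged → 0.
Asset purchase (from non-banks) ¥463 billion: non-bank counterparties' bank balances rise → +¥463B.
Discount-window repayment ¥352 billion: the counterparty is a bank, so public deposits are unchanged → 0.
Net: −143 + 0 + 463 + 0 = +¥320 billion.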